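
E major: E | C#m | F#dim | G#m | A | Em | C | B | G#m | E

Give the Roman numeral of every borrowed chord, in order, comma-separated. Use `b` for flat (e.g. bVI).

In E major the diatonic chords are E, F#m, G#m, A, B, C#m, D#dim. E, C#m, G#m, A and B are all diatonic. F#dim (F#–A–C) doesn't fit — on degree 2 E major would have F#m (ii). F#dim is the degree-2 chord of E minor, so it is the borrowed ii°. Em (E–G–B) is not: scale degree 1 in E major carries E (I). In E minor the chord on that degree is Em, so here it functions as i, borrowed from the parallel minor. C (C–E–G) is not: scale degree 6 in E major carries C#m (vi). In E minor the chord on that degree is C, so here it functions as bVI, borrowed from the parallel minor.

ii°, i, bVI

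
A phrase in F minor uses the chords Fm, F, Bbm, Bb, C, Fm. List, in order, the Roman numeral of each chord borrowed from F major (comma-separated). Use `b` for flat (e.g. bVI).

In F minor (with V from harmonic minor) the diatonic chords are Fm, Gdim, Ab, Bbm, C, Db, Eb. Of the given chords, Fm, Bbm and C are diatonic. But F (F–A–C) is foreign: the diatonic i on degree 1 is Fm, whereas F comes from F major. It is labeled I. Bb (Bb–D–F) is not: scale degree 4 in F minor carries Bbm (iv). In F major the chord on that degree is Bb, so here it functions as IV, borrowed from the parallel major.

I, IV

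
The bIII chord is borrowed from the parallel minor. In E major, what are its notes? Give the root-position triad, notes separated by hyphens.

bIII is built on the lowered scale degree 3. In E major degree 3 is G#; lowered it becomes G. Stacking thirds in E minor on G gives G–B–D.

G-B-D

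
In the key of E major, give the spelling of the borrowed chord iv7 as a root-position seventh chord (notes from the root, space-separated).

The root, A, is scale degree 4 — the same note in E major and E minor; only the chord quality changes. Stacking thirds in E minor on A gives A–C–E–G.

A C E G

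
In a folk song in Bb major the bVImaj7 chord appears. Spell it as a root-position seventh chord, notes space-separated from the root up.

Gb Bb Db F

The root of bVImaj7 is the lowered 6th degree: G becomes Gb. Building the major-seventh chord from the parallel minor on Gb: Gb–Bb–Db–F.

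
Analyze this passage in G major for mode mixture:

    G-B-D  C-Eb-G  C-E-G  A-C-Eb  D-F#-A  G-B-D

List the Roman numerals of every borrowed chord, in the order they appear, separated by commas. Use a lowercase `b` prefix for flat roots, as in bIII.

In G major the diatonic chords are G, Am, Bm, C, D, Em, F#dim. G–B–D = G, C–E–G = C and D–F#–A = D all belong to that set. C–Eb–G doesn't fit — on degree 4 G major would have C (IV). Cm is the degree-4 chord of G minor, so it is the borrowed iv. A–C–Eb doesn't fit — on degree 2 G major would have Am (ii). Adim is the degree-2 chord of G minor, so it is the borrowed ii°.

iv, ii°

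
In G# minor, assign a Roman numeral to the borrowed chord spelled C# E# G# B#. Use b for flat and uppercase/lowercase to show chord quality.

IVmaj7

C# is scale degree 4 in G# minor. Diatonically G# minor has C#m (iv) on that degree; C#–E#–G#–B# is instead the major-seventh chord native to G# major, so it takes the label IVmaj7.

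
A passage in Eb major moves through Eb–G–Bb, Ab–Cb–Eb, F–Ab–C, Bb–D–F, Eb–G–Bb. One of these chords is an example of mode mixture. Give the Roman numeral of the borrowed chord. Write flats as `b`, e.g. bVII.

iv

Eb major has the diatonic set Eb, Fm, Gm, Ab, Bb, Cm, Ddim. Eb–G–Bb = Eb, F–Ab–C = Fm and Bb–D–F = Bb all belong to that set. Ab–Cb–Eb is not: scale degree 4 in Eb major carries Ab (IV). In Eb minor the chord on that degree is Abm, so here it functions as iv, borrowed from the parallel minor.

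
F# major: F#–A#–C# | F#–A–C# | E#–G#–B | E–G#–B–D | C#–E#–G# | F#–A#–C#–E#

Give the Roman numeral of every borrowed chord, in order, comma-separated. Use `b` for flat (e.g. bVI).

i, bVII7

F# major has the diatonic set F#, G#m, A#m, B, C#, D#m, E#dim. F#–A#–C# = F#, E#–G#–B = E#dim, C#–E#–G# = C# and F#–A#–C#–E# = F#maj7 all belong to that set. But F#–A–C# is foreign: the diatonic I on degree 1 is F#, whereas F#m comes from F# minor. It is labeled i. But E–G#–B–D is foreign: the diatonic vii° on degree 7 is E#dim, whereas E7 comes from F# minor. It is labeled bVII7.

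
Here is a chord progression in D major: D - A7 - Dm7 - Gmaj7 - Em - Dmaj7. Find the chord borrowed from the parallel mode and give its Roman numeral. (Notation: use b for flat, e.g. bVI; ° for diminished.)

i7

In D major the diatonic chords are D, Em, F#m, G, A, Bm, C#dim. D, A7, Gmaj7, Em and Dmaj7 all belong to that set. But Dm7 (D–F–A–C) is foreign: the diatonic I on degree 1 is D, whereas Dm7 comes from D minor. It is labeled i7.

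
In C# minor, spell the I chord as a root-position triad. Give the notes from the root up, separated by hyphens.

I is built on scale degree 1, which is C# in both C# minor and its parallel. Stacking thirds in C# major on C# gives C#–E#–G#.

C#-E#-G#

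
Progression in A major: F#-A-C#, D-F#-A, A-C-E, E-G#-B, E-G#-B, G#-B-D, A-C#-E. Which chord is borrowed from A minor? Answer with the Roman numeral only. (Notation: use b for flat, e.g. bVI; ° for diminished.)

A major has the diatonic set A, Bm, C#m, D, E, F#m, G#dim. Of the given chords, F#–A–C# = F#m, D–F#–A = D, E–G#–B = E, G#–B–D = G#dim and A–C#–E = A are diatonic. A–C–E doesn't fit — on degree 1 A major would have A (I). Am is the degree-1 chord of A minor, so it is the borrowed i.

i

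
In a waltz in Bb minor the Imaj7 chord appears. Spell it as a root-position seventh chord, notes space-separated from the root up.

The root, Bb, is scale degree 1 — the same note in Bb minor and Bb major; only the chord quality changes. Stacking thirds in Bb major on Bb gives Bb–D–F–A.

Bb D F A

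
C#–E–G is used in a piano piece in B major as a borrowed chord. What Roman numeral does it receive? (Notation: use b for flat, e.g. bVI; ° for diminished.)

ii°

The root C# is the diatonic 2nd degree of B major; the borrowing shows in the chord quality. Diatonically B major has C#m (ii) on that degree; C#–E–G is instead the diminished chord native to B minor, so it takes the label ii°.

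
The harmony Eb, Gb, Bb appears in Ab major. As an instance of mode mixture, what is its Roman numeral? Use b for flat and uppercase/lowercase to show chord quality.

v

The root Eb is the diatonic 5th degree of Ab major; the borrowing shows in the chord quality. Diatonically Ab major has Eb (V) on that degree; Eb–Gb–Bb is instead the minor chord native to Ab minor, so it takes the label v.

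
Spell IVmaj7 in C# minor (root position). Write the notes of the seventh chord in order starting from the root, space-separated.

The root, F#, is scale degree 4 — the same note in C# minor and C# major; only the chord quality changes. Building the major-seventh chord from the parallel major on F#: F#–A#–C#–E#.

F# A# C# E#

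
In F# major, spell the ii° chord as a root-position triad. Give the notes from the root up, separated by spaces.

G# B D

The root, G#, is scale degree 2 — the same note in F# major and F# minor; only the chord quality changes. Building the diminished chord from the parallel minor on G#: G#–B–D.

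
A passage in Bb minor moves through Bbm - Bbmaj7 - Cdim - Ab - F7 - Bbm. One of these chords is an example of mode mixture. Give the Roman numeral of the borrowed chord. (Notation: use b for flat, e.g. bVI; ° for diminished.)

Bb minor has the diatonic set Bbm, Cdim, Db, Ebm, F, Gb, Ab (with V from harmonic minor). Bbm, Cdim, Ab and F7 all belong to that set. But Bbmaj7 (Bb–D–F–A) is foreign: the diatonic i on degree 1 is Bbm, whereas Bbmaj7 comes from Bb major. It is labeled Imaj7.

Imaj7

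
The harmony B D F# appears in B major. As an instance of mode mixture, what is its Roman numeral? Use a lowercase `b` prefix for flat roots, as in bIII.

B is scale degree 1 in B major. The diatonic chord on degree 1 would be B (I), but B–D–F# is the minor chord from B minor. As a borrowed chord it is labeled i.

i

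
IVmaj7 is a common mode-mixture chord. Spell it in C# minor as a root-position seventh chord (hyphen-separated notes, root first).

F#-A#-C#-E#

IVmaj7 is built on scale degree 4, which is F# in both C# minor and its parallel. Stacking thirds in C# major on F# gives F#–A#–C#–E#.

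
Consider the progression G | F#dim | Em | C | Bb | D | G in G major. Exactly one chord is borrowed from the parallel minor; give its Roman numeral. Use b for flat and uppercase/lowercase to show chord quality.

bIII

The diatonic triads in G major are G, Am, Bm, C, D, Em, F#dim. Of the given chords, G, F#dim, Em, C and D are diatonic. Bb (Bb–D–F) is not: scale degree 3 in G major carries Bm (iii). In G minor the chord on that degree is Bb, so here it functions as bIII, borrowed from the parallel minor.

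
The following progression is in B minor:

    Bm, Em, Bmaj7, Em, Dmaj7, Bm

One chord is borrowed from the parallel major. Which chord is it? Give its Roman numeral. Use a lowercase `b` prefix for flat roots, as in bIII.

The diatonic triads in B minor (with V from harmonic minor) are Bm, C#dim, D, Em, F#, G, A. Of the given chords, Bm, Em and Dmaj7 are diatonic. Bmaj7 (B–D#–F#–A#) doesn't fit — on degree 1 B minor would have Bm (i). Bmaj7 is the degree-1 chord of B major, so it is the borrowed Imaj7.

Imaj7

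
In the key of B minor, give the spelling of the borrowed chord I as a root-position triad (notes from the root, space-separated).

I is built on scale degree 1, which is B in both B minor and its parallel. In B major the chord on B is B–D#–F#.

B D# F#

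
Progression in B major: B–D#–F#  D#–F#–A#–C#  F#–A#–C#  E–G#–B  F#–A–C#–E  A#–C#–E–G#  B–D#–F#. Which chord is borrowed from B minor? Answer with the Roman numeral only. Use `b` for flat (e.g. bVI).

The diatonic triads in B major are B, C#m, D#m, E, F#, G#m, A#dim. B–D#–F# = B, D#–F#–A#–C# = D#m7, F#–A#–C# = F#, E–G#–B = E and A#–C#–E–G# = A#m7b5 all belong to that set. F#–A–C#–E is not: scale degree 5 in B major carries F# (V). In B minor the chord on that degree is F#m7, so here it functions as v7, borrowed from the parallel minor.

v7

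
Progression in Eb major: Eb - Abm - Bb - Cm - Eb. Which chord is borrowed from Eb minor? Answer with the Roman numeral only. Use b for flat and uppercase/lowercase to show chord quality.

Eb major has the diatonic set Eb, Fm, Gm, Ab, Bb, Cm, Ddim. Eb, Bb and Cm are all diatonic. Abm (Ab–Cb–Eb) is not: scale degree 4 in Eb major carries Ab (IV). In Eb minor the chord on that degree is Abm, so here it functions as iv, borrowed from the parallel minor.

iv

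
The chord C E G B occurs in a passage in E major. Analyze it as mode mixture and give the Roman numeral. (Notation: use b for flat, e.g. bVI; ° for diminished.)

C is the lowered form of scale degree 6 in E major (the diatonic degree 6 is C#). The diatonic chord on degree 6 would be C#m (vi), but C–E–G–B is the major-seventh chord from E minor. As a borrowed chord it is labeled bVImaj7.

bVImaj7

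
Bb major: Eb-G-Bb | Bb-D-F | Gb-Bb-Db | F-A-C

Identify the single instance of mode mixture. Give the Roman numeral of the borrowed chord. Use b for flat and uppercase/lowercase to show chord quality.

bVI

In Bb major the diatonic chords are Bb, Cm, Dm, Eb, F, Gm, Adim. Eb–G–Bb = Eb, Bb–D–F = Bb and F–A–C = F are all diatonic. Gb–Bb–Db doesn't fit — on degree 6 Bb major would have Gm (vi). Gb is the degree-6 chord of Bb minor, so it is the borrowed bVI.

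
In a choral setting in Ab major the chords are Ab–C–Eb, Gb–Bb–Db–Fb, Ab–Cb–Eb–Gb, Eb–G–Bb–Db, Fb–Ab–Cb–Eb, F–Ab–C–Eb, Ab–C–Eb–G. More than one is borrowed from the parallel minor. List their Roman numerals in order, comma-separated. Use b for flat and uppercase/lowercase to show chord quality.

In Ab major the diatonic chords are Ab, Bbm, Cm, Db, Eb, Fm, Gdim. Of the given chords, Ab–C–Eb = Ab, Eb–G–Bb–Db = Eb7, F–Ab–C–Eb = Fm7 and Ab–C–Eb–G = Abmaj7 are diatonic. But Gb–Bb–Db–Fb is foreign: the diatonic vii° on degree 7 is Gdim, whereas Gb7 comes from Ab minor. It is labeled bVII7. But Ab–Cb–Eb–Gb is foreign: the diatonic I on degree 1 is Ab, whereas Abm7 comes from Ab minor. It is labeled i7. Fb–Ab–Cb–Eb doesn't fit — on degree 6 Ab major would have Fm (vi). Fbmaj7 is the degree-6 chord of Ab minor, so it is the borrowed bVImaj7.

bVII7, i7, bVImaj7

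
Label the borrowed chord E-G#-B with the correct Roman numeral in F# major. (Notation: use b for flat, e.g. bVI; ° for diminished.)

E is the lowered form of scale degree 7 in F# major (the diatonic degree 7 is E#). E–G#–B is a major chord — the form found in F# minor, not the diatonic vii° (E#dim). Borrowed into F# major it is written bVII.

bVII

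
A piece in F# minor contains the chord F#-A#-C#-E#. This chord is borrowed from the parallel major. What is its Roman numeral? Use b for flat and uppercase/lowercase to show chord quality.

F# is scale degree 1 in F# minor. Diatonically F# minor has F#m (i) on that degree; F#–A#–C#–E# is instead the major-seventh chord native to F# major, so it takes the label Imaj7.

Imaj7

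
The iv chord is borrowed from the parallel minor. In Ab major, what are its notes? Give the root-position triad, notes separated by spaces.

Db Fb Ab

The root, Db, is scale degree 4 — the same note in Ab major and Ab minor; only the chord quality changes. Stacking thirds in Ab minor on Db gives Db–Fb–Ab.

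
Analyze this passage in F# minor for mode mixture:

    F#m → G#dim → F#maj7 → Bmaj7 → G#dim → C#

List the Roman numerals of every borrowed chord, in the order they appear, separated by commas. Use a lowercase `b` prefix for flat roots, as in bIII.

Imaj7, IVmaj7

F# minor has the diatonic set F#m, G#dim, A, Bm, C#, D, E (with V from harmonic minor). F#m, G#dim and C# are all diatonic. F#maj7 (F#–A#–C#–E#) doesn't fit — on degree 1 F# minor would have F#m (i). F#maj7 is the degree-1 chord of F# major, so it is the borrowed Imaj7. Bmaj7 (B–D#–F#–A#) is not: scale degree 4 in F# minor carries Bm (iv). In F# major the chord on that degree is Bmaj7, so here it functions as IVmaj7, borrowed from the parallel major.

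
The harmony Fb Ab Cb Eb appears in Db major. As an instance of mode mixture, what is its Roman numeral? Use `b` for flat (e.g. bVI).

bIIImaj7

Fb is the lowered form of scale degree 3 in Db major (the diatonic degree 3 is F). Diatonically Db major has Fm (iii) on that degree; Fb–Ab–Cb–Eb is instead the major-seventh chord native to Db minor, so it takes the label bIIImaj7.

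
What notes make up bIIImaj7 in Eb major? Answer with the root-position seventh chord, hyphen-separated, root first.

The root of bIIImaj7 is the lowered 3rd degree: G becomes Gb. Building the major-seventh chord from the parallel minor on Gb: Gb–Bb–Db–F.

Gb-Bb-Db-F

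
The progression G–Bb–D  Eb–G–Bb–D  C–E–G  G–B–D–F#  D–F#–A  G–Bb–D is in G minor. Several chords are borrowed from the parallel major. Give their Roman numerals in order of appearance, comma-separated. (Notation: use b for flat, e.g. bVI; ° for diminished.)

G minor has the diatonic set Gm, Adim, Bb, Cm, D, Eb, F (with V from harmonic minor). G–Bb–D = Gm, Eb–G–Bb–D = Ebmaj7 and D–F#–A = D are all diatonic. C–E–G is not: scale degree 4 in G minor carries Cm (iv). In G major the chord on that degree is C, so here it functions as IV, borrowed from the parallel major. G–B–D–F# is not: scale degree 1 in G minor carries Gm (i). In G major the chord on that degree is Gmaj7, so here it functions as Imaj7, borrowed from the parallel major.

IV, Imaj7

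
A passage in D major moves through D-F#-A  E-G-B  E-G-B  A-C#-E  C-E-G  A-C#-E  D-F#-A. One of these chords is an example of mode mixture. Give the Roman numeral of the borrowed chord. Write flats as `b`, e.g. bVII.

bVII

D major has the diatonic set D, Em, F#m, G, A, Bm, C#dim. D–F#–A = D, E–G–B = Em and A–C#–E = A are all diatonic. C–E–G doesn't fit — on degree 7 D major would have C#dim (vii°). C is the degree-7 chord of D minor, so it is the borrowed bVII.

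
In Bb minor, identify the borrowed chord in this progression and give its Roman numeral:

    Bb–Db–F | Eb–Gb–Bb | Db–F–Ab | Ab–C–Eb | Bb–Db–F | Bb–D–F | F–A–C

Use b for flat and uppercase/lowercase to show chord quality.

I

The diatonic triads in Bb minor (with V from harmonic minor) are Bbm, Cdim, Db, Ebm, F, Gb, Ab. Bb–Db–F = Bbm, Eb–Gb–Bb = Ebm, Db–F–Ab = Db, Ab–C–Eb = Ab and F–A–C = F are all diatonic. But Bb–D–F is foreign: the diatonic i on degree 1 is Bbm, whereas Bb comes from Bb major. It is labeled I.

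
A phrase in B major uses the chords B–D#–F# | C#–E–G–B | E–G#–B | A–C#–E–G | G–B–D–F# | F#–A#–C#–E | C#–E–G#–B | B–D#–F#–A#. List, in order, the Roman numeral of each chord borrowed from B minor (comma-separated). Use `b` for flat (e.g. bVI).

iiø7, bVII7, bVImaj7

The diatonic triads in B major are B, C#m, D#m, E, F#, G#m, A#dim. Of the given chords, B–D#–F# = B, E–G#–B = E, F#–A#–C#–E = F#7, C#–E–G#–B = C#m7 and B–D#–F#–A# = Bmaj7 are diatonic. C#–E–G–B doesn't fit — on degree 2 B major would have C#m (ii). C#m7b5 is the degree-2 chord of B minor, so it is the borrowed iiø7. But A–C#–E–G is foreign: the diatonic vii° on degree 7 is A#dim, whereas A7 comes from B minor. It is labeled bVII7. G–B–D–F# doesn't fit — on degree 6 B major would have G#m (vi). Gmaj7 is the degree-6 chord of B minor, so it is the borrowed bVImaj7.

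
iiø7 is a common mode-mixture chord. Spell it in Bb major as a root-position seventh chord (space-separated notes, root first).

C Eb Gb Bb

iiø7 is built on scale degree 2, which is C in both Bb major and its parallel. Stacking thirds in Bb minor on C gives C–Eb–Gb–Bb.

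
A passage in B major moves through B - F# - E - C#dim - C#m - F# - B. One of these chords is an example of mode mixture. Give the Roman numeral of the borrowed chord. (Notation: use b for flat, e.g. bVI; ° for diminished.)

ii°

The diatonic triads in B major are B, C#m, D#m, E, F#, G#m, A#dim. Of the given chords, B, F#, E and C#m are diatonic. C#dim (C#–E–G) is not: scale degree 2 in B major carries C#m (ii). In B minor the chord on that degree is C#dim, so here it functions as ii°, borrowed from the parallel minor.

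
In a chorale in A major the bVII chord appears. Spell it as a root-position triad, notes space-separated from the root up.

The root of bVII is the lowered 7th degree: G# becomes G. Building the major chord from the parallel minor on G: G–B–D.

G B D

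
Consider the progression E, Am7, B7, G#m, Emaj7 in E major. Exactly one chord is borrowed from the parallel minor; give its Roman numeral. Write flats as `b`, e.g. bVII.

The diatonic triads in E major are E, F#m, G#m, A, B, C#m, D#dim. E, B7, G#m and Emaj7 all belong to that set. Am7 (A–C–E–G) is not: scale degree 4 in E major carries A (IV). In E minor the chord on that degree is Am7, so here it functions as iv7, borrowed from the parallel minor.

iv7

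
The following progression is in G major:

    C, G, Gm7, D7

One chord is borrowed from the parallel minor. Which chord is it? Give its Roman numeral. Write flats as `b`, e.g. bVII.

In G major the diatonic chords are G, Am, Bm, C, D, Em, F#dim. C, G and D7 are all diatonic. Gm7 (G–Bb–D–F) is not: scale degree 1 in G major carries G (I). In G minor the chord on that degree is Gm7, so here it functions as i7, borrowed from the parallel minor.

i7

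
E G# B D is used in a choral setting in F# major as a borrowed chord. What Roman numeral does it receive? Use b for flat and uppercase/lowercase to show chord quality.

bVII7

The root E is the lowered 7th scale degree — diatonically F# major has E# there. Diatonically F# major has E#dim (vii°) on that degree; E–G#–B–D is instead the dominant-seventh chord native to F# minor, so it takes the label bVII7.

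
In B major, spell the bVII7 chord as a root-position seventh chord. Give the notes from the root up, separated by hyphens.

Scale degree 7 in B major is A#. bVII7 uses the lowered form, A, taken from B minor. Building the dominant-seventh chord from the parallel minor on A: A–C#–E–G.

A-C#-E-G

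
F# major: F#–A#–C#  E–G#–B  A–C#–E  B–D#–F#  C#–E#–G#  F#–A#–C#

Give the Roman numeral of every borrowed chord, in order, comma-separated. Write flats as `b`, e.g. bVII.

The diatonic triads in F# major are F#, G#m, A#m, B, C#, D#m, E#dim. Of the given chords, F#–A#–C# = F#, B–D#–F# = B and C#–E#–G# = C# are diatonic. E–G#–B is not: scale degree 7 in F# major carries E#dim (vii°). In F# minor the chord on that degree is E, so here it functions as bVII, borrowed from the parallel minor. But A–C#–E is foreign: the diatonic iii on degree 3 is A#m, whereas A comes from F# minor. It is labeled bIII.

bVII, bIII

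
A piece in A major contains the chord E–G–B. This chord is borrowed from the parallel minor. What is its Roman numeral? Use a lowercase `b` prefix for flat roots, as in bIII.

v

The root E is the diatonic 5th degree of A major; the borrowing shows in the chord quality. E–G–B is a minor chord — the form found in A minor, not the diatonic V (E). Borrowed into A major it is written v.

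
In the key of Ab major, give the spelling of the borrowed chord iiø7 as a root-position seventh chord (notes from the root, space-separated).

Bb Db Fb Ab

The root, Bb, is scale degree 2 — the same note in Ab major and Ab minor; only the chord quality changes. Stacking thirds in Ab minor on Bb gives Bb–Db–Fb–Ab.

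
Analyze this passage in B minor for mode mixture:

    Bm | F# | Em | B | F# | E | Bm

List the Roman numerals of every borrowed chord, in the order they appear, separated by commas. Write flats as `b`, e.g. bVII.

B minor has the diatonic set Bm, C#dim, D, Em, F#, G, A (with V from harmonic minor). Bm, F# and Em all belong to that set. B (B–D#–F#) is not: scale degree 1 in B minor carries Bm (i). In B major the chord on that degree is B, so here it functions as I, borrowed from the parallel major. E (E–G#–B) is not: scale degree 4 in B minor carries Em (iv). In B major the chord on that degree is E, so here it functions as IV, borrowed from the parallel major.

I, IV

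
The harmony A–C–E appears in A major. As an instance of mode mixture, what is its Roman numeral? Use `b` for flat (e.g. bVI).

The root A is the diatonic 1st degree of A major; the borrowing shows in the chord quality. A–C–E is a minor chord — the form found in A minor, not the diatonic I (A). Borrowed into A major it is written i.

i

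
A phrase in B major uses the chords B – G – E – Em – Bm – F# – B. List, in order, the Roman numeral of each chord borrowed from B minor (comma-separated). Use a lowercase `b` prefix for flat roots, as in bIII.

bVI, iv, i

The diatonic triads in B major are B, C#m, D#m, E, F#, G#m, A#dim. B, E and F# are all diatonic. G (G–B–D) doesn't fit — on degree 6 B major would have G#m (vi). G is the degree-6 chord of B minor, so it is the borrowed bVI. But Em (E–G–B) is foreign: the diatonic IV on degree 4 is E, whereas Em comes from B minor. It is labeled iv. But Bm (B–D–F#) is foreign: the diatonic I on degree 1 is B, whereas Bm comes from B minor. It is labeled i.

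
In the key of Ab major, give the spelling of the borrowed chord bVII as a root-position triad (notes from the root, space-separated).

Gb Bb Db

Scale degree 7 in Ab major is G. bVII uses the lowered form, Gb, taken from Ab minor. Building the major chord from the parallel minor on Gb: Gb–Bb–Db.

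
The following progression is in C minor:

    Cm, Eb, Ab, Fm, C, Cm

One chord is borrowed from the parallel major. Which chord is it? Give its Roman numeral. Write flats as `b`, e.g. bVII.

I

C minor has the diatonic set Cm, Ddim, Eb, Fm, G, Ab, Bb (with V from harmonic minor). Cm, Eb, Ab and Fm are all diatonic. C (C–E–G) is not: scale degree 1 in C minor carries Cm (i). In C major the chord on that degree is C, so here it functions as I, borrowed from the parallel major.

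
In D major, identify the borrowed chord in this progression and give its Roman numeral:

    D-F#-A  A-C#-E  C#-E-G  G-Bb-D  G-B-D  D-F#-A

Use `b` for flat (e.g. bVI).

iv

The diatonic triads in D major are D, Em, F#m, G, A, Bm, C#dim. D–F#–A = D, A–C#–E = A, C#–E–G = C#dim and G–B–D = G are all diatonic. But G–Bb–D is foreign: the diatonic IV on degree 4 is G, whereas Gm comes from D minor. It is labeled iv.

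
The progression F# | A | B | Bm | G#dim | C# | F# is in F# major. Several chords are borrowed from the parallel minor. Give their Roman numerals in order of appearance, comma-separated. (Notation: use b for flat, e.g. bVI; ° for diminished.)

In F# major the diatonic chords are F#, G#m, A#m, B, C#, D#m, E#dim. F#, B and C# are all diatonic. A (A–C#–E) is not: scale degree 3 in F# major carries A#m (iii). In F# minor the chord on that degree is A, so here it functions as bIII, borrowed from the parallel minor. Bm (B–D–F#) is not: scale degree 4 in F# major carries B (IV). In F# minor the chord on that degree is Bm, so here it functions as iv, borrowed from the parallel minor. But G#dim (G#–B–D) is foreign: the diatonic ii on degree 2 is G#m, whereas G#dim comes from F# minor. It is labeled ii°.

bIII, iv, ii°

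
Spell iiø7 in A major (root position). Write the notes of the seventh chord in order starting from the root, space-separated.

The root, B, is scale degree 2 — the same note in A major and A minor; only the chord quality changes. Building the half-diminished-seventh chord from the parallel minor on B: B–D–F–A.

B D F A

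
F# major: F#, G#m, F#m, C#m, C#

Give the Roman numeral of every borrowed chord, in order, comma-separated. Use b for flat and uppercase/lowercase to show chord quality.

i, v

F# major has the diatonic set F#, G#m, A#m, B, C#, D#m, E#dim. F#, G#m and C# are all diatonic. F#m (F#–A–C#) is not: scale degree 1 in F# major carries F# (I). In F# minor the chord on that degree is F#m, so here it functions as i, borrowed from the parallel minor. C#m (C#–E–G#) doesn't fit — on degree 5 F# major would have C# (V). C#m is the degree-5 chord of F# minor, so it is the borrowed v.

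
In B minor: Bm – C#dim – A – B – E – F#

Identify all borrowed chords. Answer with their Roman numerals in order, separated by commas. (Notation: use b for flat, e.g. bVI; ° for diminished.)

In B minor (with V from harmonic minor) the diatonic chords are Bm, C#dim, D, Em, F#, G, A. Bm, C#dim, A and F# all belong to that set. But B (B–D#–F#) is foreign: the diatonic i on degree 1 is Bm, whereas B comes from B major. It is labeled I. E (E–G#–B) doesn't fit — on degree 4 B minor would have Em (iv). E is the degree-4 chord of B major, so it is the borrowed IV.

I, IV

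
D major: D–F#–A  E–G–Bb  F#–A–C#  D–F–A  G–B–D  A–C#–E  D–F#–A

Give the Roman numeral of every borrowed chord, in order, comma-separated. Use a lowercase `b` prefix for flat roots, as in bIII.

D major has the diatonic set D, Em, F#m, G, A, Bm, C#dim. D–F#–A = D, F#–A–C# = F#m, G–B–D = G and A–C#–E = A all belong to that set. E–G–Bb is not: scale degree 2 in D major carries Em (ii). In D minor the chord on that degree is Edim, so here it functions as ii°, borrowed from the parallel minor. D–F–A doesn't fit — on degree 1 D major would have D (I). Dm is the degree-1 chord of D minor, so it is the borrowed i.

ii°, i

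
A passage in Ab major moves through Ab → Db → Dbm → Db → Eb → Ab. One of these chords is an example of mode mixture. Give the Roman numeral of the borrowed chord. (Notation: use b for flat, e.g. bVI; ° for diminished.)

iv

The diatonic triads in Ab major are Ab, Bbm, Cm, Db, Eb, Fm, Gdim. Ab, Db and Eb are all diatonic. Dbm (Db–Fb–Ab) is not: scale degree 4 in Ab major carries Db (IV). In Ab minor the chord on that degree is Dbm, so here it functions as iv, borrowed from the parallel minor.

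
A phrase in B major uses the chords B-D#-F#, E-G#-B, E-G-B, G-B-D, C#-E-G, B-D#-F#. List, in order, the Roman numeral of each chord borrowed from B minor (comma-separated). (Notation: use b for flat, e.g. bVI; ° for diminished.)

B major has the diatonic set B, C#m, D#m, E, F#, G#m, A#dim. Of the given chords, B–D#–F# = B and E–G#–B = E are diatonic. E–G–B is not: scale degree 4 in B major carries E (IV). In B minor the chord on that degree is Em, so here it functions as iv, borrowed from the parallel minor. But G–B–D is foreign: the diatonic vi on degree 6 is G#m, whereas G comes from B minor. It is labeled bVI. But C#–E–G is foreign: the diatonic ii on degree 2 is C#m, whereas C#dim comes from B minor. It is labeled ii°.

iv, bVI, ii°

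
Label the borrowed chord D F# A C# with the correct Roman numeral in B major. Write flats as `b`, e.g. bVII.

In B major scale degree 3 is D#; D is its lowered form, from B minor. Diatonically B major has D#m (iii) on that degree; D–F#–A–C# is instead the major-seventh chord native to B minor, so it takes the label bIIImaj7.

bIIImaj7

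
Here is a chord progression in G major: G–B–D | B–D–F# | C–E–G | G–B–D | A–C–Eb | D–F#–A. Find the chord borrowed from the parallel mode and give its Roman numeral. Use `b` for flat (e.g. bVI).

ii°

In G major the diatonic chords are G, Am, Bm, C, D, Em, F#dim. G–B–D = G, B–D–F# = Bm, C–E–G = C and D–F#–A = D are all diatonic. A–C–Eb is not: scale degree 2 in G major carries Am (ii). In G minor the chord on that degree is Adim, so here it functions as ii°, borrowed from the parallel minor.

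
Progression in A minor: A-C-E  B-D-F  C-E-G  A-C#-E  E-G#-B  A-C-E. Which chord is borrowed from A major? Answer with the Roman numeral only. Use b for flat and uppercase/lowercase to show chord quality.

I

The diatonic triads in A minor (with V from harmonic minor) are Am, Bdim, C, Dm, E, F, G. A–C–E = Am, B–D–F = Bdim, C–E–G = C and E–G#–B = E are all diatonic. A–C#–E doesn't fit — on degree 1 A minor would have Am (i). A is the degree-1 chord of A major, so it is the borrowed I.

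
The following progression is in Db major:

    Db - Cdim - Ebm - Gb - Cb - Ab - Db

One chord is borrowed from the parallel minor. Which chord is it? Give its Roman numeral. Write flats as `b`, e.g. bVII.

Db major has the diatonic set Db, Ebm, Fm, Gb, Ab, Bbm, Cdim. Of the given chords, Db, Cdim, Ebm, Gb and Ab are diatonic. Cb (Cb–Eb–Gb) is not: scale degree 7 in Db major carries Cdim (vii°). In Db minor the chord on that degree is Cb, so here it functions as bVII, borrowed from the parallel minor.

bVII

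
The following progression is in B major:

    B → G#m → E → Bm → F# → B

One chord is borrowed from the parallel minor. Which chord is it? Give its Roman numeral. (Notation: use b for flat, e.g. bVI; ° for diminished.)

In B major the diatonic chords are B, C#m, D#m, E, F#, G#m, A#dim. Of the given chords, B, G#m, E and F# are diatonic. Bm (B–D–F#) doesn't fit — on degree 1 B major would have B (I). Bm is the degree-1 chord of B minor, so it is the borrowed i.

i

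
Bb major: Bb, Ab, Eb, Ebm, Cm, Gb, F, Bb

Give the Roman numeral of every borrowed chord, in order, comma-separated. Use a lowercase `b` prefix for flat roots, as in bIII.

bVII, iv, bVI

In Bb major the diatonic chords are Bb, Cm, Dm, Eb, F, Gm, Adim. Of the given chords, Bb, Eb, Cm and F are diatonic. But Ab (Ab–C–Eb) is foreign: the diatonic vii° on degree 7 is Adim, whereas Ab comes from Bb minor. It is labeled bVII. Ebm (Eb–Gb–Bb) doesn't fit — on degree 4 Bb major would have Eb (IV). Ebm is the degree-4 chord of Bb minor, so it is the borrowed iv. Gb (Gb–Bb–Db) is not: scale degree 6 in Bb major carries Gm (vi). In Bb minor the chord on that degree is Gb, so here it functions as bVI, borrowed from the parallel minor.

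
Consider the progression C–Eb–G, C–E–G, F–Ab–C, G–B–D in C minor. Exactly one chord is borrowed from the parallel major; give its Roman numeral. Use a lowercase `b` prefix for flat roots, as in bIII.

I

The diatonic triads in C minor (with V from harmonic minor) are Cm, Ddim, Eb, Fm, G, Ab, Bb. C–Eb–G = Cm, F–Ab–C = Fm and G–B–D = G are all diatonic. But C–E–G is foreign: the diatonic i on degree 1 is Cm, whereas C comes from C major. It is labeled I.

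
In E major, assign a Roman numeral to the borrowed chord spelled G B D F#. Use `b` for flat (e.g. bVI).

bIIImaj7

In E major scale degree 3 is G#; G is its lowered form, from E minor. The diatonic chord on degree 3 would be G#m (iii), but G–B–D–F# is the major-seventh chord from E minor. As a borrowed chord it is labeled bIIImaj7.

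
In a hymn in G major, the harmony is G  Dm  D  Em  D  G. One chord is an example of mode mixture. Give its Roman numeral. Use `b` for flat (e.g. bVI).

In G major the diatonic chords are G, Am, Bm, C, D, Em, F#dim. Of the given chords, G, D and Em are diatonic. Dm (D–F–A) doesn't fit — on degree 5 G major would have D (V). Dm is the degree-5 chord of G minor, so it is the borrowed v.

v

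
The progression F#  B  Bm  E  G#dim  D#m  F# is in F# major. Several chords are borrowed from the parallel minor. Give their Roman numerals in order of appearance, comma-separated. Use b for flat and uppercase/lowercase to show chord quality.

iv, bVII, ii°

The diatonic triads in F# major are F#, G#m, A#m, B, C#, D#m, E#dim. Of the given chords, F#, B and D#m are diatonic. But Bm (B–D–F#) is foreign: the diatonic IV on degree 4 is B, whereas Bm comes from F# minor. It is labeled iv. But E (E–G#–B) is foreign: the diatonic vii° on degree 7 is E#dim, whereas E comes from F# minor. It is labeled bVII. G#dim (G#–B–D) doesn't fit — on degree 2 F# major would have G#m (ii). G#dim is the degree-2 chord of F# minor, so it is the borrowed ii°.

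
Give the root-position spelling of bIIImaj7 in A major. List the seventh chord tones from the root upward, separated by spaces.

C E G B

bIIImaj7 is built on the lowered scale degree 3. In A major degree 3 is C#; lowered it becomes C. In A minor the chord on C is C–E–G–B.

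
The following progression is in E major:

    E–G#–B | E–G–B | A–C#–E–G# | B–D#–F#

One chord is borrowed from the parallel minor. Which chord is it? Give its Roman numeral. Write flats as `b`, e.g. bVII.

The diatonic triads in E major are E, F#m, G#m, A, B, C#m, D#dim. Of the given chords, E–G#–B = E, A–C#–E–G# = Amaj7 and B–D#–F# = B are diatonic. E–G–B doesn't fit — on degree 1 E major would have E (I). Em is the degree-1 chord of E minor, so it is the borrowed i.

i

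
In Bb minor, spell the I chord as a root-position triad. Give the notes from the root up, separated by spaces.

Bb D F

The root, Bb, is scale degree 1 — the same note in Bb minor and Bb major; only the chord quality changes. In Bb major the chord on Bb is Bb–D–F.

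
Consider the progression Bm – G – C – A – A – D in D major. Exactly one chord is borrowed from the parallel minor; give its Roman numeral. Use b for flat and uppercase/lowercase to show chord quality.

In D major the diatonic chords are D, Em, F#m, G, A, Bm, C#dim. Of the given chords, Bm, G, A and D are diatonic. But C (C–E–G) is foreign: the diatonic vii° on degree 7 is C#dim, whereas C comes from D minor. It is labeled bVII.

bVII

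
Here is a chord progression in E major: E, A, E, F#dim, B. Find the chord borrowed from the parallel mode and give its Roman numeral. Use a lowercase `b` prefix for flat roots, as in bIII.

E major has the diatonic set E, F#m, G#m, A, B, C#m, D#dim. E, A and B are all diatonic. F#dim (F#–A–C) is not: scale degree 2 in E major carries F#m (ii). In E minor the chord on that degree is F#dim, so here it functions as ii°, borrowed from the parallel minor.

ii°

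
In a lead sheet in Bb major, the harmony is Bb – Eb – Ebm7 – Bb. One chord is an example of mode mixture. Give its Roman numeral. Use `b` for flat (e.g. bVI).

iv7

Bb major has the diatonic set Bb, Cm, Dm, Eb, F, Gm, Adim. Of the given chords, Bb and Eb are diatonic. Ebm7 (Eb–Gb–Bb–Db) is not: scale degree 4 in Bb major carries Eb (IV). In Bb minor the chord on that degree is Ebm7, so here it functions as iv7, borrowed from the parallel minor.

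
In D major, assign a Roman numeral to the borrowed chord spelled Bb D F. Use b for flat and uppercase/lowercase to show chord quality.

bVI

The root Bb is the lowered 6th scale degree — diatonically D major has B there. Diatonically D major has Bm (vi) on that degree; Bb–D–F is instead the major chord native to D minor, so it takes the label bVI.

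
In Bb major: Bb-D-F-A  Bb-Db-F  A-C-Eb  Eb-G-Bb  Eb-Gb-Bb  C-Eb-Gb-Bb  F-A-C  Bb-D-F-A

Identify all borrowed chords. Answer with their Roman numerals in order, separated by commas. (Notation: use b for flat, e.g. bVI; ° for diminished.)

The diatonic triads in Bb major are Bb, Cm, Dm, Eb, F, Gm, Adim. Bb–D–F–A = Bbmaj7, A–C–Eb = Adim, Eb–G–Bb = Eb and F–A–C = F are all diatonic. Bb–Db–F doesn't fit — on degree 1 Bb major would have Bb (I). Bbm is the degree-1 chord of Bb minor, so it is the borrowed i. Eb–Gb–Bb doesn't fit — on degree 4 Bb major would have Eb (IV). Ebm is the degree-4 chord of Bb minor, so it is the borrowed iv. C–Eb–Gb–Bb is not: scale degree 2 in Bb major carries Cm (ii). In Bb minor the chord on that degree is Cm7b5, so here it functions as iiø7, borrowed from the parallel minor.

i, iv, iiø7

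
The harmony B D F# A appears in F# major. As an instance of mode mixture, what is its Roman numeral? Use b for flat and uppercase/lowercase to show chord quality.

The root B is the diatonic 4th degree of F# major; the borrowing shows in the chord quality. Diatonically F# major has B (IV) on that degree; B–D–F#–A is instead the minor-seventh chord native to F# minor, so it takes the label iv7.

iv7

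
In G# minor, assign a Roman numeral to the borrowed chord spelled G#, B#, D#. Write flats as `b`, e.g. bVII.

The root G# is the diatonic 1st degree of G# minor; the borrowing shows in the chord quality. Diatonically G# minor has G#m (i) on that degree; G#–B#–D# is instead the major chord native to G# major, so it takes the label I.

I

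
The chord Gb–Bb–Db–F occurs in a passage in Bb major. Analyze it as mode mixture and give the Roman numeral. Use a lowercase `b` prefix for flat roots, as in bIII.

The root Gb is the lowered 6th scale degree — diatonically Bb major has G there. Diatonically Bb major has Gm (vi) on that degree; Gb–Bb–Db–F is instead the major-seventh chord native to Bb minor, so it takes the label bVImaj7.

bVImaj7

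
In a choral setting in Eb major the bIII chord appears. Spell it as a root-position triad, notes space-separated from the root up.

Gb Bb Db

The root of bIII is the lowered 3rd degree: G becomes Gb. Stacking thirds in Eb minor on Gb gives Gb–Bb–Db.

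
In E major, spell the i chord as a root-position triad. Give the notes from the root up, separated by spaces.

E G B

The root, E, is scale degree 1 — the same note in E major and E minor; only the chord quality changes. Stacking thirds in E minor on E gives E–G–B.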